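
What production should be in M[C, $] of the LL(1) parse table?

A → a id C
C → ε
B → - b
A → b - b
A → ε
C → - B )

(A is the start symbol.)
C → ε

To find M[C, $], we find productions for C where $ is in the predict set (PREDICT(N → α) = (FIRST(α) \ {ε}) ∪ (FOLLOW(N) if α ⇒* ε)).

Relevant sets:
  FOLLOW(C) = { $ }

C → ε: PREDICT = { $ }
  $ is in predict set, so this production goes in M[C, $]
C → - B ): PREDICT = { '-' }

M[C, $] = C → ε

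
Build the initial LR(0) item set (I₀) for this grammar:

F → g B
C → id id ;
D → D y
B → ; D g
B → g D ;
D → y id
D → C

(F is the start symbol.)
First, augment the grammar with F' → F
I₀ = CLOSURE({ [F' → . F] }):
  [F' → . F] has the dot before F: add [F → . g B]
No further items can be added.

I₀ = { [F → . g B], [F' → . F] }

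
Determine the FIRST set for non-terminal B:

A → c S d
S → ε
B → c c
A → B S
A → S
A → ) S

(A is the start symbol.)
From B → c c:
  - c is a terminal: add 'c' and stop

Collecting: FIRST(B) = { 'c' }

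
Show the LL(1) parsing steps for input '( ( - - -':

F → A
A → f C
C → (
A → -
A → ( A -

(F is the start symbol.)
Stack is shown with the top on the left.

Stack      Input        Action
------------------------------
F $        ( ( - - - $  output F → A
A $        ( ( - - - $  output A → ( A -
( A - $    ( ( - - - $  match '('
A - $      ( - - - $    output A → ( A -
( A - - $  ( - - - $    match '('
A - - $    - - - $      output A → -
- - - $    - - - $      match '-'
- - $      - - $        match '-'
- $        - $          match '-'
$          $            accept

The string is accepted.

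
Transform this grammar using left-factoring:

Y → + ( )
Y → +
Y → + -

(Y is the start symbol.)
Y → + Y'
Y' → ( )
Y' → ε
Y' → -

Left-factoring transforms A → αβ₁ | αβ₂ into A → αA' and A' → β₁ | β₂
(α is the longest common prefix among the alternatives). Repeat until
no nonterminal has two alternatives with a common prefix.

Round 1: Y has alternatives sharing prefix '+'. Introduce Y': Y → + Y'
  Add: Y' → ( )
  Add: Y' → ε
  Add: Y' → -

No remaining common prefixes — done.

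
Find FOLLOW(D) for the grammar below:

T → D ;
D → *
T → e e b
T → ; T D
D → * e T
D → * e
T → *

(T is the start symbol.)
{ $, '*', ';' }

To compute FOLLOW(D), find every occurrence of D on a right-hand side N → α D β: add FIRST(β) \ {ε}, and if β is empty or nullable also add FOLLOW(N). Iterate to a fixed point.

In T → D ;: D is followed by ';', add FIRST(';') \ {ε} = { ';' }
In T → ; T D: D is at the end, add FOLLOW(T)

The FOLLOW sets referred to above (computed the same way, to a fixed point):
  FOLLOW(T) = { $, '*', ';' }

Taking the union: FOLLOW(D) = { $, '*', ';' }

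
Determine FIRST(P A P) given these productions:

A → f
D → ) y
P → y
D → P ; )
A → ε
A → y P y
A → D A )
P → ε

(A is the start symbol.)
{ ')', ';', 'f', 'y', ε }

FIRST sets of the non-terminals involved (from the grammar, by fixed-point iteration):
  FIRST(P) = { 'y', ε }
  FIRST(A) = { ')', ';', 'f', 'y', ε }

To compute FIRST(P A P), process the symbols left to right:
Symbol P is a non-terminal. Add FIRST(P) \ {ε} = { 'y' }
P is nullable (ε ∈ FIRST(P)), continue to the next symbol.
Symbol A is a non-terminal. Add FIRST(A) \ {ε} = { ')', ';', 'f', 'y' }
A is nullable (ε ∈ FIRST(A)), continue to the next symbol.
Symbol P is a non-terminal. Add FIRST(P) \ {ε} = { 'y' }
P is nullable (ε ∈ FIRST(P)), continue to the next symbol.
All symbols are nullable, so ε is in the result.
FIRST(P A P) = { ')', ';', 'f', 'y', ε }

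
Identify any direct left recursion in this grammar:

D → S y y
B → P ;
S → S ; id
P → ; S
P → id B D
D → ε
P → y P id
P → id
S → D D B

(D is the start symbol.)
D → S y y: starts with S
B → P ;: starts with P
S → S ; id: LEFT RECURSIVE (starts with S)
P → ; S: starts with ';'
P → id B D: starts with id
D → ε: starts with ε
P → y P id: starts with y
P → id: starts with id
S → D D B: starts with D

The grammar has direct left recursion on: S.

Answer: Yes, S is left-recursive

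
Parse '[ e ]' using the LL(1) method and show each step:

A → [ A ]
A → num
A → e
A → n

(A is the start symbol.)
LL(1) parsing maintains a stack (initially the start symbol over $) and the input. At each step: if the stack top is a terminal, match it against the current input token; if it is a non-terminal N, replace it with the RHS of M[N, lookahead] (the unique production whose predict set contains the lookahead).

Stack is shown with the top on the left.

Stack    Input    Action
------------------------
A $      [ e ] $  output A → [ A ]
[ A ] $  [ e ] $  match '['
A ] $    e ] $    output A → e
e ] $    e ] $    match 'e'
] $      ] $      match ']'
$        $        accept

The string is accepted.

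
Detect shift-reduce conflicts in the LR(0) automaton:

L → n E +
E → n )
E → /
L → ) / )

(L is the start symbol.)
No shift-reduce conflicts

A shift-reduce conflict occurs when an LR(0) state has both:
  - a complete (reduce) item [A → α .] (dot at the end), and
  - a shift item [B → β . c γ] (dot before a terminal).

Augment with L' → L and build the canonical LR(0) collection (I0 = CLOSURE({[L' → . L]}), then GOTO on every symbol after a dot until no new states appear). It has 11 states:
  I0: { [L → . ) / )], [L → . n E +], [L' → . L] }  — shift
  I1: { [L → ) . / )] }  — shift
  I2: { [L' → L .] }  — accept
  I3: { [E → . /], [E → . n )], [L → n . E +] }  — shift
  I4: { [E → / .] }  — reduce
  I5: { [L → n E . +] }  — shift
  I6: { [E → n . )] }  — shift
  I7: { [E → n ) .] }  — reduce
  I8: { [L → n E + .] }  — reduce
  I9: { [L → ) / . )] }  — shift
  I10: { [L → ) / ) .] }  — reduce

No state contains both a complete item and a shift item.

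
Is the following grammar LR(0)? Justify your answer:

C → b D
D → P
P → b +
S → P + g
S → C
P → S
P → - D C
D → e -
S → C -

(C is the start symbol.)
No. Shift-reduce conflict between [S → C .] and [S → C . -]

Augment with C' → C and build the canonical LR(0) collection (I0 = CLOSURE({[C' → . C]}), then GOTO on every symbol after a dot until no new states appear). It has 17 states:
  I0: { [C → . b D], [C' → . C] }  — shift
  I1: { [C' → C .] }  — accept
  I2: { [C → . b D], [C → b . D], [D → . P], [D → . e -], [P → . - D C], [P → . S], [P → . b +], [S → . C -], [S → . C], [S → . P + g] }  — shift
  I3: { [C → . b D], [D → . P], [D → . e -], [P → - . D C], [P → . - D C], [P → . S], [P → . b +], [S → . C -], [S → . C], [S → . P + g] }  — shift
  I4: { [S → C . -], [S → C .] }  — shift, reduce
  I5: { [C → b D .] }  — reduce
  I6: { [D → P .], [S → P . + g] }  — shift, reduce
  I7: { [P → S .] }  — reduce
  I8: { [C → . b D], [C → b . D], [D → . P], [D → . e -], [P → . - D C], [P → . S], [P → . b +], [P → b . +], [S → . C -], [S → . C], [S → . P + g] }  — shift
  I9: { [D → e . -] }  — shift
  I10: { [D → e - .] }  — reduce
  I11: { [P → b + .] }  — reduce
  I12: { [S → P + . g] }  — shift
  I13: { [S → P + g .] }  — reduce
  I14: { [S → C - .] }  — reduce
  I15: { [C → . b D], [P → - D . C] }  — shift
  I16: { [P → - D C .] }  — reduce

Conflict in state I4:
  Shift-reduce conflict between [S → C .] and [S → C . -]
So the grammar is NOT LR(0).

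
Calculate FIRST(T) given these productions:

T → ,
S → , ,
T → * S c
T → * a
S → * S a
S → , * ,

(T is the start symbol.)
From T → ,:
  - ',' is a terminal: add ',' and stop
From T → * S c:
  - '*' is a terminal: add '*' and stop
From T → * a:
  - '*' is a terminal: add '*' and stop

Collecting: FIRST(T) = { '*', ',' }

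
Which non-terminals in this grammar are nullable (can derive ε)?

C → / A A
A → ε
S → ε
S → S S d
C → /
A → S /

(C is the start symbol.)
{ 'A', 'S' }

ε-productions: A → ε, S → ε
So A, S are immediately nullable.
No further non-terminal can be added: every production for the remaining non-terminals contains a terminal or a non-nullable non-terminal.
Nullable = { 'A', 'S' }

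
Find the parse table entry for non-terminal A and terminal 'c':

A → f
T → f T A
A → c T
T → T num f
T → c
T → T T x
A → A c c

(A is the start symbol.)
A → c T, A → A c c

To find M[A, 'c'], we find productions for A where 'c' is in the predict set (PREDICT(N → α) = (FIRST(α) \ {ε}) ∪ (FOLLOW(N) if α ⇒* ε)).

Relevant sets:
  FIRST(A) = { 'c', 'f' }

A → f: PREDICT = { 'f' }
A → c T: PREDICT = { 'c' }
  'c' is in predict set, so this production goes in M[A, 'c']
A → A c c: PREDICT = { 'c', 'f' }
  'c' is in predict set, so this production goes in M[A, 'c']

M[A, 'c'] = A → c T, A → A c c  (a multiply-defined cell — the grammar is not LL(1))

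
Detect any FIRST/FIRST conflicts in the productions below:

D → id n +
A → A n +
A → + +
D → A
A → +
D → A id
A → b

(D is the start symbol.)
FIRST sets of the non-terminals at (or reachable through a nullable prefix from) the front of some alternative:
  FIRST(A) = { '+', 'b' }

Productions for D:
  D → id n +: FIRST = { 'id' }
  D → A: FIRST = { '+', 'b' }
  D → A id: FIRST = { '+', 'b' }
Productions for A:
  A → A n +: FIRST = { '+', 'b' }
  A → + +: FIRST = { '+' }
  A → +: FIRST = { '+' }
  A → b: FIRST = { 'b' }

Conflict for D: D → A and D → A id
  Overlap: { '+', 'b' }
Conflict for A: A → A n + and A → + +
  Overlap: { '+' }
Conflict for A: A → A n + and A → +
  Overlap: { '+' }
Conflict for A: A → A n + and A → b
  Overlap: { 'b' }
Conflict for A: A → + + and A → +
  Overlap: { '+' }

Answer: Yes. D → A / D → A id on { '+', 'b' }; A → A n '+' / A → '+' '+' on { '+' }; A → A n '+' / A → '+' on { '+' }; A → A n '+' / A → b on { 'b' }; A → '+' '+' / A → '+' on { '+' }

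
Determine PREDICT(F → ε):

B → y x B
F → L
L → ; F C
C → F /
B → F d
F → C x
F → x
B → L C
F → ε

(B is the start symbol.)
PREDICT(F → ε) = (FIRST(RHS) \ {ε}) ∪ (FOLLOW(F) if ε ∈ FIRST(RHS), i.e. RHS ⇒* ε)
The right-hand side is ε (FIRST(ε) = { ε }), so the predict set is FOLLOW(F) = { '/', ';', 'd', 'x' }
PREDICT(F → ε) = { '/', ';', 'd', 'x' }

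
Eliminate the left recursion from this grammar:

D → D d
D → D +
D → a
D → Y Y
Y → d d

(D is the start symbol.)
D is directly left-recursive. The standard transformation for
  A → A α₁ | ... | A α_m | β₁ | ... | β_n
is
  A  → β₁ A' | ... | β_n A'
  A' → α₁ A' | ... | α_m A' | ε

D → a becomes D → a D'
D → Y Y becomes D → Y Y D'
D → D d becomes D' → d D'
D → D + becomes D' → + D'
Add D' → ε

Productions for other non-terminals are unchanged:
  Y → d d

Resulting grammar:
D → a D'
D → Y Y D'
D' → d D'
D' → + D'
D' → ε
Y → d d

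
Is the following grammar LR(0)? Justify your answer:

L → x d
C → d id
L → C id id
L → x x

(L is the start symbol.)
A grammar is LR(0) if no state in the canonical LR(0) collection has:
  - both a shift item (dot before a terminal) and a complete item (shift-reduce conflict), or
  - two or more complete items (reduce-reduce conflict; the accept item [L' → L .] counts as a complete item here).

Augment with L' → L and build the canonical LR(0) collection (I0 = CLOSURE({[L' → . L]}), then GOTO on every symbol after a dot until no new states appear). It has 10 states:
  I0: { [C → . d id], [L → . C id id], [L → . x d], [L → . x x], [L' → . L] }  — shift
  I1: { [L → C . id id] }  — shift
  I2: { [L' → L .] }  — accept
  I3: { [C → d . id] }  — shift
  I4: { [L → x . d], [L → x . x] }  — shift
  I5: { [L → x d .] }  — reduce
  I6: { [L → x x .] }  — reduce
  I7: { [C → d id .] }  — reduce
  I8: { [L → C id . id] }  — shift
  I9: { [L → C id id .] }  — reduce

Every state is either a pure shift/goto state or contains exactly one complete item and nothing to shift — no conflicts. The grammar is LR(0).

Answer: Yes, the grammar is LR(0)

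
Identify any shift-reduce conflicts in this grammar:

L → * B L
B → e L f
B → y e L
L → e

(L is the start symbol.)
Augment with L' → L and build the canonical LR(0) collection (I0 = CLOSURE({[L' → . L]}), then GOTO on every symbol after a dot until no new states appear). It has 12 states:
  I0: { [L → . * B L], [L → . e], [L' → . L] }  — shift
  I1: { [B → . e L f], [B → . y e L], [L → * . B L] }  — shift
  I2: { [L' → L .] }  — accept
  I3: { [L → e .] }  — reduce
  I4: { [L → * B . L], [L → . * B L], [L → . e] }  — shift
  I5: { [B → e . L f], [L → . * B L], [L → . e] }  — shift
  I6: { [B → y . e L] }  — shift
  I7: { [B → y e . L], [L → . * B L], [L → . e] }  — shift
  I8: { [B → y e L .] }  — reduce
  I9: { [B → e L . f] }  — shift
  I10: { [B → e L f .] }  — reduce
  I11: { [L → * B L .] }  — reduce

No state contains both a complete item and a shift item.

Answer: No shift-reduce conflicts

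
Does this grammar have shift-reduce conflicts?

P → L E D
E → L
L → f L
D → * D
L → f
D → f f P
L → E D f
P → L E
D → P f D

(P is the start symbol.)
Yes — I2: [E → L .] vs [L → . f]; I4: [L → f .] vs [L → . f]; I6: [P → L E .] vs [D → . * D]; I9: [P → L E D .] vs [L → E D . f]; I11: [L → f .] vs [D → f . f P]; I12: [L → f .] vs [L → . f]; I13: [E → L .] vs [L → . f]

A shift-reduce conflict occurs when an LR(0) state has both:
  - a complete (reduce) item [A → α .] (dot at the end), and
  - a shift item [B → β . c γ] (dot before a terminal).

Augment with P' → P and build the canonical LR(0) collection (I0 = CLOSURE({[P' → . P]}), then GOTO on every symbol after a dot until no new states appear). It has 20 states:
  I0: { [E → . L], [L → . E D f], [L → . f L], [L → . f], [P → . L E D], [P → . L E], [P' → . P] }  — shift
  I1: { [D → . * D], [D → . P f D], [D → . f f P], [E → . L], [L → . E D f], [L → . f L], [L → . f], [L → E . D f], [P → . L E D], [P → . L E] }  — shift
  I2: { [E → . L], [E → L .], [L → . E D f], [L → . f L], [L → . f], [P → L . E D], [P → L . E] }  — shift, reduce
  I3: { [P' → P .] }  — accept
  I4: { [E → . L], [L → . E D f], [L → . f L], [L → . f], [L → f . L], [L → f .] }  — shift, reduce
  I5: { [E → L .], [L → f L .] }  — 2 reduces
  I6: { [D → . * D], [D → . P f D], [D → . f f P], [E → . L], [L → . E D f], [L → . f L], [L → . f], [L → E . D f], [P → . L E D], [P → . L E], [P → L E . D], [P → L E .] }  — shift, reduce
  I7: { [E → L .] }  — reduce
  I8: { [D → * . D], [D → . * D], [D → . P f D], [D → . f f P], [E → . L], [L → . E D f], [L → . f L], [L → . f], [P → . L E D], [P → . L E] }  — shift
  I9: { [L → E D . f], [P → L E D .] }  — shift, reduce
  I10: { [D → P . f D] }  — shift
  I11: { [D → f . f P], [E → . L], [L → . E D f], [L → . f L], [L → . f], [L → f . L], [L → f .] }  — shift, reduce
  I12: { [D → f f . P], [E → . L], [L → . E D f], [L → . f L], [L → . f], [L → f . L], [L → f .], [P → . L E D], [P → . L E] }  — shift, reduce
  I13: { [E → . L], [E → L .], [L → . E D f], [L → . f L], [L → . f], [L → f L .], [P → L . E D], [P → L . E] }  — shift, 2 reduces
  I14: { [D → f f P .] }  — reduce
  I15: { [D → . * D], [D → . P f D], [D → . f f P], [D → P f . D], [E → . L], [L → . E D f], [L → . f L], [L → . f], [P → . L E D], [P → . L E] }  — shift
  I16: { [D → P f D .] }  — reduce
  I17: { [L → E D f .] }  — reduce
  I18: { [D → * D .] }  — reduce
  I19: { [L → E D . f] }  — shift

I2 contains reduce item [E → L .] and shift items [L → . f], [L → . f L] — shift-reduce conflict.
I4 contains reduce item [L → f .] and shift items [L → . f], [L → . f L] — shift-reduce conflict.
I6 contains reduce item [P → L E .] and shift items [D → . * D], [D → . f f P], [L → . f], [L → . f L] — shift-reduce conflict.
I9 contains reduce item [P → L E D .] and shift item [L → E D . f] — shift-reduce conflict.
I11 contains reduce item [L → f .] and shift items [D → f . f P], [L → . f], [L → . f L] — shift-reduce conflict.
I12 contains reduce item [L → f .] and shift items [L → . f], [L → . f L] — shift-reduce conflict.
I13 contains reduce items [E → L .], [L → f L .] and shift items [L → . f], [L → . f L] — shift-reduce conflict.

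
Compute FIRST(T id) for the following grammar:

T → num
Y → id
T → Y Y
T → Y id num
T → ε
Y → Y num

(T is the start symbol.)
{ 'id', 'num' }

FIRST sets of the non-terminals involved (from the grammar, by fixed-point iteration):
  FIRST(T) = { 'id', 'num', ε }

To compute FIRST(T id), process the symbols left to right:
Symbol T is a non-terminal. Add FIRST(T) \ {ε} = { 'id', 'num' }
T is nullable (ε ∈ FIRST(T)), continue to the next symbol.
Symbol id is a terminal. Add 'id' and stop.
FIRST(T id) = { 'id', 'num' }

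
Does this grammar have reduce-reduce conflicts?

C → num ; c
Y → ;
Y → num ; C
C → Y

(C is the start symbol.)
No reduce-reduce conflicts

Augment with C' → C and build the canonical LR(0) collection (I0 = CLOSURE({[C' → . C]}), then GOTO on every symbol after a dot until no new states appear). It has 8 states:
  I0: { [C → . Y], [C → . num ; c], [C' → . C], [Y → . ;], [Y → . num ; C] }  — shift
  I1: { [Y → ; .] }  — reduce
  I2: { [C' → C .] }  — accept
  I3: { [C → Y .] }  — reduce
  I4: { [C → num . ; c], [Y → num . ; C] }  — shift
  I5: { [C → . Y], [C → . num ; c], [C → num ; . c], [Y → . ;], [Y → . num ; C], [Y → num ; . C] }  — shift
  I6: { [Y → num ; C .] }  — reduce
  I7: { [C → num ; c .] }  — reduce

No state contains more than one complete item.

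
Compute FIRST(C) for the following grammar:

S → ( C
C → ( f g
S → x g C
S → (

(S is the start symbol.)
To compute FIRST(C), examine every production with C on the left-hand side, reading each right-hand side left to right until a non-nullable symbol is reached.

From C → ( f g:
  - '(' is a terminal: add '(' and stop

Collecting: FIRST(C) = { '(' }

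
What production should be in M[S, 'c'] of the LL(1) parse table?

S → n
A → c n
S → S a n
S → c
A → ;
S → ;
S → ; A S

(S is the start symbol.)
S → S a n, S → c

To find M[S, 'c'], we find productions for S where 'c' is in the predict set (PREDICT(N → α) = (FIRST(α) \ {ε}) ∪ (FOLLOW(N) if α ⇒* ε)).

Relevant sets:
  FIRST(S) = { ';', 'c', 'n' }

S → n: PREDICT = { 'n' }
S → S a n: PREDICT = { ';', 'c', 'n' }
  'c' is in predict set, so this production goes in M[S, 'c']
S → c: PREDICT = { 'c' }
  'c' is in predict set, so this production goes in M[S, 'c']
S → ;: PREDICT = { ';' }
S → ; A S: PREDICT = { ';' }

M[S, 'c'] = S → S a n, S → c  (a multiply-defined cell — the grammar is not LL(1))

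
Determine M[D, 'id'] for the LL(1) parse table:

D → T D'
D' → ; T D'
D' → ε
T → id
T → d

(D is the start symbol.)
To find M[D, 'id'], we find productions for D where 'id' is in the predict set (PREDICT(N → α) = (FIRST(α) \ {ε}) ∪ (FOLLOW(N) if α ⇒* ε)).

Relevant sets:
  FIRST(T) = { 'd', 'id' }

D → T D': PREDICT = { 'd', 'id' }
  'id' is in predict set, so this production goes in M[D, 'id']

M[D, 'id'] = D → T D'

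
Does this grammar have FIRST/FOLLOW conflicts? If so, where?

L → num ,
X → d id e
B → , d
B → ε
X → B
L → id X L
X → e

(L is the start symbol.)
No FIRST/FOLLOW conflicts.

Nullable non-terminals: B, X.
FIRST sets used below: FIRST(B) = { ',', ε }

B: nullable alternative(s) B → ε; FOLLOW(B) = { 'id', 'num' }
  B → , d: FIRST \ {ε} = { ',' } — disjoint from FOLLOW(B)
  B → ε: FIRST \ {ε} = { } — this is the only nullable alternative, skip

X: nullable alternative(s) X → B; FOLLOW(X) = { 'id', 'num' }
  X → d id e: FIRST \ {ε} = { 'd' } — disjoint from FOLLOW(X)
  X → B: FIRST \ {ε} = { ',' } — this is the only nullable alternative, skip
  X → e: FIRST \ {ε} = { 'e' } — disjoint from FOLLOW(X)

L has no nullable alternative, so no FIRST/FOLLOW check is needed there.

No FIRST/FOLLOW conflicts found.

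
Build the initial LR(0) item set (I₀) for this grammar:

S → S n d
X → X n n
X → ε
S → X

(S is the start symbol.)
First, augment the grammar with S' → S
I₀ = CLOSURE({ [S' → . S] }):
  [S' → . S] has the dot before S: add [S → . S n d], [S → . X]
  [S → . X] has the dot before X: add [X → . X n n], [X → .]
No further items can be added.

I₀ = { [S → . S n d], [S → . X], [S' → . S], [X → . X n n], [X → .] }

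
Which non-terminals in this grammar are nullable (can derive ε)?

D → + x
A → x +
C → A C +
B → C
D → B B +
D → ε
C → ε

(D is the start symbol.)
{ 'B', 'C', 'D' }

A non-terminal is nullable if it can derive ε (the empty string): either it has an ε-production, or it has a production whose right-hand side consists entirely of nullable non-terminals.

ε-productions: D → ε, C → ε
So D, C are immediately nullable.
B → C: every symbol on the right is nullable, so B is nullable too.
No further non-terminal can be added: every production for the remaining non-terminals contains a terminal or a non-nullable non-terminal.
Nullable = { 'B', 'C', 'D' }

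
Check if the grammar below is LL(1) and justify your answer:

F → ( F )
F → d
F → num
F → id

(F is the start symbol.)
For F:
  PREDICT(F → '(' F ')') = { '(' }
  PREDICT(F → d) = { 'd' }
  PREDICT(F → num) = { 'num' }
  PREDICT(F → id) = { 'id' }

All predict sets are disjoint. The grammar IS LL(1).

Answer: Yes, the grammar is LL(1).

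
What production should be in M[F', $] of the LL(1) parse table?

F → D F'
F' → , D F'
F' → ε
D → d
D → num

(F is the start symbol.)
To find M[F', $], we find productions for F' where $ is in the predict set (PREDICT(N → α) = (FIRST(α) \ {ε}) ∪ (FOLLOW(N) if α ⇒* ε)).

Relevant sets:
  FOLLOW(F') = { $ }

F' → , D F': PREDICT = { ',' }
F' → ε: PREDICT = { $ }
  $ is in predict set, so this production goes in M[F', $]

M[F', $] = F' → ε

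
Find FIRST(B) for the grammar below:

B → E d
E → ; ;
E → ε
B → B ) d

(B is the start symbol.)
To compute FIRST(B), examine every production with B on the left-hand side, reading each right-hand side left to right until a non-nullable symbol is reached.

FIRST sets of the other non-terminals involved (by the same procedure, iterated to a fixed point):
  FIRST(E) = { ';', ε }

From B → E d:
  - E is a non-terminal: add FIRST(E) \ {ε} = { ';' }
    E is nullable, so continue to the next symbol
  - d is a terminal: add 'd' and stop
From B → B ) d:
  - B is the symbol being defined: contributes nothing new
    B is not nullable, so stop

Collecting: FIRST(B) = { ';', 'd' }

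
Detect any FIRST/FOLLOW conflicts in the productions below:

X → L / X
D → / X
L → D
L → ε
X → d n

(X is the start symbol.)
Yes. L → D with FOLLOW(L) on { '/' }

Nullable non-terminals: L.
FIRST sets used below: FIRST(D) = { '/' }

L: nullable alternative(s) L → ε; FOLLOW(L) = { '/' }
  L → D: FIRST \ {ε} = { '/' } — overlaps FOLLOW(L) on { '/' }: CONFLICT
  L → ε: FIRST \ {ε} = { } — this is the only nullable alternative, skip

D, X have no nullable alternative, so no FIRST/FOLLOW check is needed there.

So the grammar has 1 FIRST/FOLLOW conflict (marked CONFLICT above).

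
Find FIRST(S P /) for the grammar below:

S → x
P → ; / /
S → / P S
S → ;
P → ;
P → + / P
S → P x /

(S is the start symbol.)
{ '+', '/', ';', 'x' }

FIRST sets of the non-terminals involved (from the grammar, by fixed-point iteration):
  FIRST(S) = { '+', '/', ';', 'x' }

To compute FIRST(S P /), process the symbols left to right:
Symbol S is a non-terminal. Add FIRST(S) \ {ε} = { '+', '/', ';', 'x' }
S is not nullable (ε ∉ FIRST(S)), so stop here.
FIRST(S P /) = { '+', '/', ';', 'x' }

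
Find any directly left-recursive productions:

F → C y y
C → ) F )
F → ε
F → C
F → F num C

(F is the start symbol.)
Yes, F is left-recursive

Direct left recursion occurs when N → N α for some non-terminal N (the right-hand side begins with the left-hand side itself).

F → C y y: starts with C
C → ) F ): starts with ')'
F → ε: starts with ε
F → C: starts with C
F → F num C: LEFT RECURSIVE (starts with F)

The grammar has direct left recursion on: F.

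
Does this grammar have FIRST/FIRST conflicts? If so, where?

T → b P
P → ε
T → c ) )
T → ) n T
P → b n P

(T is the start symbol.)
No FIRST/FIRST conflicts.

Productions for T:
  T → b P: FIRST = { 'b' }
  T → c ) ): FIRST = { 'c' }
  T → ) n T: FIRST = { ')' }
Productions for P:
  P → ε: FIRST = { ε }
  P → b n P: FIRST = { 'b' }

All alternatives of each non-terminal have pairwise disjoint FIRST sets.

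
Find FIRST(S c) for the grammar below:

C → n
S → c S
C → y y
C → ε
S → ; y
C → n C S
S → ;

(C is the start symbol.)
FIRST sets of the non-terminals involved (from the grammar, by fixed-point iteration):
  FIRST(S) = { ';', 'c' }

To compute FIRST(S c), process the symbols left to right:
Symbol S is a non-terminal. Add FIRST(S) \ {ε} = { ';', 'c' }
S is not nullable (ε ∉ FIRST(S)), so stop here.
FIRST(S c) = { ';', 'c' }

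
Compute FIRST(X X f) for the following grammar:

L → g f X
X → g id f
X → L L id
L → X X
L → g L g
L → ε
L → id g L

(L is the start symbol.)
FIRST sets of the non-terminals involved (from the grammar, by fixed-point iteration):
  FIRST(X) = { 'g', 'id' }

To compute FIRST(X X f), process the symbols left to right:
Symbol X is a non-terminal. Add FIRST(X) \ {ε} = { 'g', 'id' }
X is not nullable (ε ∉ FIRST(X)), so stop here.
FIRST(X X f) = { 'g', 'id' }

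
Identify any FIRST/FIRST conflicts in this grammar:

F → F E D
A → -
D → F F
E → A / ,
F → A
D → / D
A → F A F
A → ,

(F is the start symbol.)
Yes. F → F E D / F → A on { ',', '-' }; A → '-' / A → F A F on { '-' }; A → F A F / A → ',' on { ',' }

FIRST sets of the non-terminals at (or reachable through a nullable prefix from) the front of some alternative:
  FIRST(F) = { ',', '-' }
  FIRST(A) = { ',', '-' }

Productions for F:
  F → F E D: FIRST = { ',', '-' }
  F → A: FIRST = { ',', '-' }
Productions for A:
  A → -: FIRST = { '-' }
  A → F A F: FIRST = { ',', '-' }
  A → ,: FIRST = { ',' }
Productions for D:
  D → F F: FIRST = { ',', '-' }
  D → / D: FIRST = { '/' }
E has only one production, so no FIRST/FIRST conflict is possible there.

Conflict for F: F → F E D and F → A
  Overlap: { ',', '-' }
Conflict for A: A → - and A → F A F
  Overlap: { '-' }
Conflict for A: A → F A F and A → ,
  Overlap: { ',' }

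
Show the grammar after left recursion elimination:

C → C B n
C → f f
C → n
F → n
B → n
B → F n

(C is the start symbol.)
C → f f C'
C → n C'
C' → B n C'
C' → ε
F → n
B → n
B → F n

C is directly left-recursive. The standard transformation for
  A → A α₁ | ... | A α_m | β₁ | ... | β_n
is
  A  → β₁ A' | ... | β_n A'
  A' → α₁ A' | ... | α_m A' | ε

C → f f becomes C → f f C'
C → n becomes C → n C'
C → C B n becomes C' → B n C'
Add C' → ε

Productions for other non-terminals are unchanged:
  F → n
  B → n
  B → F n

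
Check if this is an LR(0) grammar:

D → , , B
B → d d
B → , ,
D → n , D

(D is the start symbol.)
Yes, the grammar is LR(0)

Augment with D' → D and build the canonical LR(0) collection (I0 = CLOSURE({[D' → . D]}), then GOTO on every symbol after a dot until no new states appear). It has 12 states:
  I0: { [D → . , , B], [D → . n , D], [D' → . D] }  — shift
  I1: { [D → , . , B] }  — shift
  I2: { [D' → D .] }  — accept
  I3: { [D → n . , D] }  — shift
  I4: { [D → . , , B], [D → . n , D], [D → n , . D] }  — shift
  I5: { [D → n , D .] }  — reduce
  I6: { [B → . , ,], [B → . d d], [D → , , . B] }  — shift
  I7: { [B → , . ,] }  — shift
  I8: { [D → , , B .] }  — reduce
  I9: { [B → d . d] }  — shift
  I10: { [B → d d .] }  — reduce
  I11: { [B → , , .] }  — reduce

Every state is either a pure shift/goto state or contains exactly one complete item and nothing to shift — no conflicts. The grammar is LR(0).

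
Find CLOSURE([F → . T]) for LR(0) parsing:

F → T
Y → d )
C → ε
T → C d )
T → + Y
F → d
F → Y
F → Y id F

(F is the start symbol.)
To compute CLOSURE, for each item [A → α.Bβ] where B is a non-terminal, add [B → .γ] for all productions B → γ; repeat for the newly added items until nothing changes.

Start with: [F → . T]
  [F → . T] has the dot before T: add [T → . C d )], [T → . + Y]
  [T → . C d )] has the dot before C: add [C → .]
No further items can be added.

CLOSURE = { [C → .], [F → . T], [T → . + Y], [T → . C d )] }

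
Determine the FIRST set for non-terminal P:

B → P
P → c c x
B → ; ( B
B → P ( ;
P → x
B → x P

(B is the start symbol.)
To compute FIRST(P), examine every production with P on the left-hand side, reading each right-hand side left to right until a non-nullable symbol is reached.

From P → c c x:
  - c is a terminal: add 'c' and stop
From P → x:
  - x is a terminal: add 'x' and stop

Collecting: FIRST(P) = { 'c', 'x' }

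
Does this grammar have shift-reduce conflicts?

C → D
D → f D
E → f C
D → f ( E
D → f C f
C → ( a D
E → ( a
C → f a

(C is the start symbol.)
A shift-reduce conflict occurs when an LR(0) state has both:
  - a complete (reduce) item [A → α .] (dot at the end), and
  - a shift item [B → β . c γ] (dot before a terminal).

Augment with C' → C and build the canonical LR(0) collection (I0 = CLOSURE({[C' → . C]}), then GOTO on every symbol after a dot until no new states appear). It has 18 states:
  I0: { [C → . ( a D], [C → . D], [C → . f a], [C' → . C], [D → . f ( E], [D → . f C f], [D → . f D] }  — shift
  I1: { [C → ( . a D] }  — shift
  I2: { [C' → C .] }  — accept
  I3: { [C → D .] }  — reduce
  I4: { [C → . ( a D], [C → . D], [C → . f a], [C → f . a], [D → . f ( E], [D → . f C f], [D → . f D], [D → f . ( E], [D → f . C f], [D → f . D] }  — shift
  I5: { [C → ( . a D], [D → f ( . E], [E → . ( a], [E → . f C] }  — shift
  I6: { [D → f C . f] }  — shift
  I7: { [C → D .], [D → f D .] }  — 2 reduces
  I8: { [C → f a .] }  — reduce
  I9: { [D → f C f .] }  — reduce
  I10: { [E → ( . a] }  — shift
  I11: { [D → f ( E .] }  — reduce
  I12: { [C → ( a . D], [D → . f ( E], [D → . f C f], [D → . f D] }  — shift
  I13: { [C → . ( a D], [C → . D], [C → . f a], [D → . f ( E], [D → . f C f], [D → . f D], [E → f . C] }  — shift
  I14: { [E → f C .] }  — reduce
  I15: { [C → ( a D .] }  — reduce
  I16: { [C → . ( a D], [C → . D], [C → . f a], [D → . f ( E], [D → . f C f], [D → . f D], [D → f . ( E], [D → f . C f], [D → f . D] }  — shift
  I17: { [E → ( a .] }  — reduce

No state contains both a complete item and a shift item.

Answer: No shift-reduce conflicts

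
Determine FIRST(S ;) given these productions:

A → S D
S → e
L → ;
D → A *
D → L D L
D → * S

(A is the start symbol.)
FIRST sets of the non-terminals involved (from the grammar, by fixed-point iteration):
  FIRST(S) = { 'e' }

To compute FIRST(S ;), process the symbols left to right:
Symbol S is a non-terminal. Add FIRST(S) \ {ε} = { 'e' }
S is not nullable (ε ∉ FIRST(S)), so stop here.
FIRST(S ;) = { 'e' }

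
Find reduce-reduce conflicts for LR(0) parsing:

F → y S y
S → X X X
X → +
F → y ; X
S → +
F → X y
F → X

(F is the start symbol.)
Yes — I5: [S → + .] vs [X → + .]

A reduce-reduce conflict occurs when an LR(0) state has two complete items [A → α .] and [B → β .] — both call for a reduction, and with no lookahead the parser cannot choose between them.

Augment with F' → F and build the canonical LR(0) collection (I0 = CLOSURE({[F' → . F]}), then GOTO on every symbol after a dot until no new states appear). It has 14 states:
  I0: { [F → . X y], [F → . X], [F → . y ; X], [F → . y S y], [F' → . F], [X → . +] }  — shift
  I1: { [X → + .] }  — reduce
  I2: { [F' → F .] }  — accept
  I3: { [F → X . y], [F → X .] }  — shift, reduce
  I4: { [F → y . ; X], [F → y . S y], [S → . +], [S → . X X X], [X → . +] }  — shift
  I5: { [S → + .], [X → + .] }  — 2 reduces
  I6: { [F → y ; . X], [X → . +] }  — shift
  I7: { [F → y S . y] }  — shift
  I8: { [S → X . X X], [X → . +] }  — shift
  I9: { [S → X X . X], [X → . +] }  — shift
  I10: { [S → X X X .] }  — reduce
  I11: { [F → y S y .] }  — reduce
  I12: { [F → y ; X .] }  — reduce
  I13: { [F → X y .] }  — reduce

I5 contains complete items [S → + .], [X → + .] — reduce-reduce conflict.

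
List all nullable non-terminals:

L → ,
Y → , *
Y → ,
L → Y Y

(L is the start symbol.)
None

A non-terminal is nullable if it can derive ε (the empty string): either it has an ε-production, or it has a production whose right-hand side consists entirely of nullable non-terminals.

There are no ε-productions, so no non-terminal can derive ε.
No non-terminals are nullable.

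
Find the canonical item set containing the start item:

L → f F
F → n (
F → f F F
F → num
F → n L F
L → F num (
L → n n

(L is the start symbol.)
{ [F → . f F F], [F → . n (], [F → . n L F], [F → . num], [L → . F num (], [L → . f F], [L → . n n], [L' → . L] }

First, augment the grammar with L' → L
I₀ = CLOSURE({ [L' → . L] }):
  [L' → . L] has the dot before L: add [L → . f F], [L → . F num (], [L → . n n]
  [L → . F num (] has the dot before F: add [F → . n (], [F → . f F F], [F → . num], [F → . n L F]
No further items can be added.

I₀ = { [F → . f F F], [F → . n (], [F → . n L F], [F → . num], [L → . F num (], [L → . f F], [L → . n n], [L' → . L] }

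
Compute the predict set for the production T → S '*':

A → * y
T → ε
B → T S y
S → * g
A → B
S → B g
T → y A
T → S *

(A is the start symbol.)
{ '*', 'y' }

PREDICT(T → S '*') = (FIRST(RHS) \ {ε}) ∪ (FOLLOW(T) if ε ∈ FIRST(RHS), i.e. RHS ⇒* ε)
FIRST(S) = { '*', 'y' }
FIRST(S '*') = { '*', 'y' }
ε ∉ FIRST(S '*'), so FOLLOW(T) is not added.
PREDICT(T → S '*') = { '*', 'y' }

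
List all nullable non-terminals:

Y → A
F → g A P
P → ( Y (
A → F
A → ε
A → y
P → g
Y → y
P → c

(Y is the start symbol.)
{ 'A', 'Y' }

A non-terminal is nullable if it can derive ε (the empty string): either it has an ε-production, or it has a production whose right-hand side consists entirely of nullable non-terminals.

ε-productions: A → ε
So A is immediately nullable.
Y → A: every symbol on the right is nullable, so Y is nullable too.
No further non-terminal can be added: every production for the remaining non-terminals contains a terminal or a non-nullable non-terminal.
Nullable = { 'A', 'Y' }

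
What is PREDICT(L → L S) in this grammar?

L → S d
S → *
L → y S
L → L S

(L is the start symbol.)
{ '*', 'y' }

PREDICT(L → L S) = (FIRST(RHS) \ {ε}) ∪ (FOLLOW(L) if ε ∈ FIRST(RHS), i.e. RHS ⇒* ε)
FIRST(L) = { '*', 'y' }
FIRST(L S) = { '*', 'y' }
ε ∉ FIRST(L S), so FOLLOW(L) is not added.
PREDICT(L → L S) = { '*', 'y' }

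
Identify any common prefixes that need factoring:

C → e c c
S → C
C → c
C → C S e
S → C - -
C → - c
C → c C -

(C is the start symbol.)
Left-factoring is needed when two productions for the same non-terminal
share a common prefix on the right-hand side.

Productions for C:
  C → e c c
  C → c
  C → C S e
  C → - c
  C → c C -
Productions for S:
  S → C
  S → C - -

Found common prefix 'c' in productions for C
Found common prefix 'C' in productions for S

Answer: Yes, C has productions with common prefix 'c'; S has productions with common prefix 'C'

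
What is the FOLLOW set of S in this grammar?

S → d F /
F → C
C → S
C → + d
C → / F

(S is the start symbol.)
{ $, '/' }

To compute FOLLOW(S), find every occurrence of S on a right-hand side N → α S β: add FIRST(β) \ {ε}, and if β is empty or nullable also add FOLLOW(N). Iterate to a fixed point.

S is the start symbol, so $ ∈ FOLLOW(S).
In C → S: S is at the end, add FOLLOW(C)

The FOLLOW sets referred to above (computed the same way, to a fixed point):
  FOLLOW(C) = { '/' }

Taking the union: FOLLOW(S) = { $, '/' }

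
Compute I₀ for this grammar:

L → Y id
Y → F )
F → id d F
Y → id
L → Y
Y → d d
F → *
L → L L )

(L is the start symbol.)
First, augment the grammar with L' → L
I₀ = CLOSURE({ [L' → . L] }):
  [L' → . L] has the dot before L: add [L → . Y id], [L → . Y], [L → . L L )]
  [L → . Y id] has the dot before Y: add [Y → . F )], [Y → . id], [Y → . d d]
  [Y → . F )] has the dot before F: add [F → . id d F], [F → . *]
No further items can be added.

I₀ = { [F → . *], [F → . id d F], [L → . L L )], [L → . Y id], [L → . Y], [L' → . L], [Y → . F )], [Y → . d d], [Y → . id] }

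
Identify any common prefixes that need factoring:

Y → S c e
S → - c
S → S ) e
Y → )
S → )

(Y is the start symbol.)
Left-factoring is needed when two productions for the same non-terminal
share a common prefix on the right-hand side.

Productions for Y:
  Y → S c e
  Y → )
Productions for S:
  S → - c
  S → S ) e
  S → )

No common prefixes found.

Answer: No, left-factoring is not needed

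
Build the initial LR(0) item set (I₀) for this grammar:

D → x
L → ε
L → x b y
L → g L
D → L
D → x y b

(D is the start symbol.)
{ [D → . L], [D → . x y b], [D → . x], [D' → . D], [L → . g L], [L → . x b y], [L → .] }

First, augment the grammar with D' → D
I₀ = CLOSURE({ [D' → . D] }):
  [D' → . D] has the dot before D: add [D → . x], [D → . L], [D → . x y b]
  [D → . L] has the dot before L: add [L → .], [L → . x b y], [L → . g L]
No further items can be added.

I₀ = { [D → . L], [D → . x y b], [D → . x], [D' → . D], [L → . g L], [L → . x b y], [L → .] }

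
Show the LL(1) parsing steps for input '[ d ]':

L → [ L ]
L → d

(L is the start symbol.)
LL(1) parsing maintains a stack (initially the start symbol over $) and the input. At each step: if the stack top is a terminal, match it against the current input token; if it is a non-terminal N, replace it with the RHS of M[N, lookahead] (the unique production whose predict set contains the lookahead).

Stack is shown with the top on the left.

Stack    Input    Action
------------------------
L $      [ d ] $  output L → [ L ]
[ L ] $  [ d ] $  match '['
L ] $    d ] $    output L → d
d ] $    d ] $    match 'd'
] $      ] $      match ']'
$        $        accept

The string is accepted.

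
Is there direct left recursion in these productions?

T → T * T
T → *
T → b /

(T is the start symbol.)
Yes, T is left-recursive

Direct left recursion occurs when N → N α for some non-terminal N (the right-hand side begins with the left-hand side itself).

T → T * T: LEFT RECURSIVE (starts with T)
T → *: starts with '*'
T → b /: starts with b

The grammar has direct left recursion on: T.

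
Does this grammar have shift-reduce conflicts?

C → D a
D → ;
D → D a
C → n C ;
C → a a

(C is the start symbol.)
No shift-reduce conflicts

A shift-reduce conflict occurs when an LR(0) state has both:
  - a complete (reduce) item [A → α .] (dot at the end), and
  - a shift item [B → β . c γ] (dot before a terminal).

Augment with C' → C and build the canonical LR(0) collection (I0 = CLOSURE({[C' → . C]}), then GOTO on every symbol after a dot until no new states appear). It has 10 states:
  I0: { [C → . D a], [C → . a a], [C → . n C ;], [C' → . C], [D → . ;], [D → . D a] }  — shift
  I1: { [D → ; .] }  — reduce
  I2: { [C' → C .] }  — accept
  I3: { [C → D . a], [D → D . a] }  — shift
  I4: { [C → a . a] }  — shift
  I5: { [C → . D a], [C → . a a], [C → . n C ;], [C → n . C ;], [D → . ;], [D → . D a] }  — shift
  I6: { [C → n C . ;] }  — shift
  I7: { [C → n C ; .] }  — reduce
  I8: { [C → a a .] }  — reduce
  I9: { [C → D a .], [D → D a .] }  — 2 reduces

No state contains both a complete item and a shift item.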